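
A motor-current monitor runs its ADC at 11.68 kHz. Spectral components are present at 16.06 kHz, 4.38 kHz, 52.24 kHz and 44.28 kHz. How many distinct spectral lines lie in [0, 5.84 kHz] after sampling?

3

fs/2 = 5.84 kHz.
16.06 kHz mod fs = 4.38 kHz.
4.38 kHz ≤ fs/2 = 5.84 kHz, appears at 4.38 kHz.
4.38 kHz ≤ fs/2 = 5.84 kHz, passes unchanged.
52.24 kHz mod fs = 5.52 kHz.
5.52 kHz ≤ fs/2 = 5.84 kHz, appears at 5.52 kHz.
44.28 kHz mod fs = 9.24 kHz.
9.24 kHz > fs/2 = 5.84 kHz, folds to fs − 9.24 kHz = 2.44 kHz.
Distinct values: {2.44 kHz, 4.38 kHz, 5.52 kHz} → 3.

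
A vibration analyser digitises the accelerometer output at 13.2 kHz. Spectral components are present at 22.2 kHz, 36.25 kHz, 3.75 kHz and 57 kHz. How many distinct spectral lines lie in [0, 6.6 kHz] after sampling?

3

fs/2 = 6.6 kHz.
22.2 kHz mod fs = 9 kHz.
9 kHz > fs/2 = 6.6 kHz, folds to fs − 9 kHz = 4.2 kHz.
36.25 kHz mod fs = 9.85 kHz.
9.85 kHz > fs/2 = 6.6 kHz, folds to fs − 9.85 kHz = 3.35 kHz.
3.75 kHz ≤ fs/2 = 6.6 kHz, passes unchanged.
57 kHz mod fs = 4.2 kHz.
4.2 kHz ≤ fs/2 = 6.6 kHz, appears at 4.2 kHz.
Distinct values: {3.35 kHz, 3.75 kHz, 4.2 kHz} → 3.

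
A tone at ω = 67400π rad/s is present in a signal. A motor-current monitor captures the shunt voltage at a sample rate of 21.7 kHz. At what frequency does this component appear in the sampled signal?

ω = 67400π rad/s → f = ω/(2π) = 33700 Hz = 33.7 kHz.
33.7 kHz mod fs = 12 kHz.
12 kHz > fs/2 = 10.85 kHz, folds to fs − 12 kHz = 9.7 kHz.

9.7 kHz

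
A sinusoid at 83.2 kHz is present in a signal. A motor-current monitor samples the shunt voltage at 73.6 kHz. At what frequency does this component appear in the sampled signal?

9.6 kHz

83.2 kHz mod fs = 9.6 kHz.
9.6 kHz ≤ fs/2 = 36.8 kHz, appears at 9.6 kHz.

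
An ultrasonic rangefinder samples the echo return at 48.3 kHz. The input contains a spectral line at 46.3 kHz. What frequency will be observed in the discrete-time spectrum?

46.3 kHz > fs/2 = 24.15 kHz, folds to fs − 46.3 kHz = 2 kHz.

2 kHz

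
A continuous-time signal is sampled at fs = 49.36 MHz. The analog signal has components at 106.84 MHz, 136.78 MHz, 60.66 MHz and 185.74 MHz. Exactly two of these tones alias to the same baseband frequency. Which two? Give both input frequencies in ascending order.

fs/2 = 24.68 MHz.
106.84 MHz mod fs = 8.12 MHz.
8.12 MHz ≤ fs/2 = 24.68 MHz, appears at 8.12 MHz.
136.78 MHz mod fs = 38.06 MHz.
38.06 MHz > fs/2 = 24.68 MHz, folds to fs − 38.06 MHz = 11.3 MHz.
60.66 MHz mod fs = 11.3 MHz.
11.3 MHz ≤ fs/2 = 24.68 MHz, appears at 11.3 MHz.
185.74 MHz mod fs = 37.66 MHz.
37.66 MHz > fs/2 = 24.68 MHz, folds to fs − 37.66 MHz = 11.7 MHz.
60.66 MHz and 136.78 MHz both map to 11.3 MHz.

60.66 MHz, 136.78 MHz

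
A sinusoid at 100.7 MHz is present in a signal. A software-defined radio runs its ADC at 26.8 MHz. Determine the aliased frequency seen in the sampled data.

100.7 MHz mod fs = 20.3 MHz.
20.3 MHz > fs/2 = 13.4 MHz, folds to fs − 20.3 MHz = 6.5 MHz.

6.5 MHz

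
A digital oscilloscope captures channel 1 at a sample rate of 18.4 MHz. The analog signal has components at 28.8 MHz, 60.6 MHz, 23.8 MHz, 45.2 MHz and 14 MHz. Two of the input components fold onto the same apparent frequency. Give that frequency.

5.4 MHz

fs/2 = 9.2 MHz.
28.8 MHz mod fs = 10.4 MHz.
10.4 MHz > fs/2 = 9.2 MHz, folds to fs − 10.4 MHz = 8 MHz.
60.6 MHz mod fs = 5.4 MHz.
5.4 MHz ≤ fs/2 = 9.2 MHz, appears at 5.4 MHz.
23.8 MHz mod fs = 5.4 MHz.
5.4 MHz ≤ fs/2 = 9.2 MHz, appears at 5.4 MHz.
45.2 MHz mod fs = 8.4 MHz.
8.4 MHz ≤ fs/2 = 9.2 MHz, appears at 8.4 MHz.
14 MHz > fs/2 = 9.2 MHz, folds to fs − 14 MHz = 4.4 MHz.
23.8 MHz and 60.6 MHz both map to 5.4 MHz.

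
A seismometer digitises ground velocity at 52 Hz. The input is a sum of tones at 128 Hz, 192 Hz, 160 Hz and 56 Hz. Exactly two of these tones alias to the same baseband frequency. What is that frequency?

4 Hz

fs/2 = 26 Hz.
128 Hz mod fs = 24 Hz.
24 Hz ≤ fs/2 = 26 Hz, appears at 24 Hz.
192 Hz mod fs = 36 Hz.
36 Hz > fs/2 = 26 Hz, folds to fs − 36 Hz = 16 Hz.
160 Hz mod fs = 4 Hz.
4 Hz ≤ fs/2 = 26 Hz, appears at 4 Hz.
56 Hz mod fs = 4 Hz.
4 Hz ≤ fs/2 = 26 Hz, appears at 4 Hz.
56 Hz and 160 Hz both map to 4 Hz.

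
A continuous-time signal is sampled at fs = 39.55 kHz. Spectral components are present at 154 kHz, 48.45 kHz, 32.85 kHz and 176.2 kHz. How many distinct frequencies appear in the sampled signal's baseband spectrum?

fs/2 = 19.775 kHz.
154 kHz mod fs = 35.35 kHz.
35.35 kHz > fs/2 = 19.775 kHz, folds to fs − 35.35 kHz = 4.2 kHz.
48.45 kHz mod fs = 8.9 kHz.
8.9 kHz ≤ fs/2 = 19.775 kHz, appears at 8.9 kHz.
32.85 kHz > fs/2 = 19.775 kHz, folds to fs − 32.85 kHz = 6.7 kHz.
176.2 kHz mod fs = 18 kHz.
18 kHz ≤ fs/2 = 19.775 kHz, appears at 18 kHz.
Distinct values: {4.2 kHz, 6.7 kHz, 8.9 kHz, 18 kHz} → 4.

4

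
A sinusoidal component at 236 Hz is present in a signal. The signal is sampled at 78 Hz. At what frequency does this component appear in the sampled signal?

236 Hz mod fs = 2 Hz.
2 Hz ≤ fs/2 = 39 Hz, appears at 2 Hz.

2 Hz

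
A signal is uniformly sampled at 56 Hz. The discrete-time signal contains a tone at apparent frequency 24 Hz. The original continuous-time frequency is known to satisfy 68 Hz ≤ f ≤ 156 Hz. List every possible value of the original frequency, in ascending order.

80 Hz, 88 Hz, 136 Hz, 144 Hz

Frequencies that alias to 24 Hz are k·fs ± 24 Hz for integer k ≥ 0.
k=0: 24 Hz.
k=1: 32 Hz, 80 Hz.
k=2: 88 Hz, 136 Hz.
k=3: 144 Hz, 192 Hz.
k=4: 200 Hz, 248 Hz.
Within [68 Hz, 156 Hz]: 80 Hz, 88 Hz, 136 Hz, 144 Hz.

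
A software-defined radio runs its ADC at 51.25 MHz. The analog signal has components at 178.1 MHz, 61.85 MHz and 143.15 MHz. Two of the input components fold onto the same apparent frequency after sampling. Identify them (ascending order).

fs/2 = 25.625 MHz.
178.1 MHz mod fs = 24.35 MHz.
24.35 MHz ≤ fs/2 = 25.625 MHz, appears at 24.35 MHz.
61.85 MHz mod fs = 10.6 MHz.
10.6 MHz ≤ fs/2 = 25.625 MHz, appears at 10.6 MHz.
143.15 MHz mod fs = 40.65 MHz.
40.65 MHz > fs/2 = 25.625 MHz, folds to fs − 40.65 MHz = 10.6 MHz.
61.85 MHz and 143.15 MHz both map to 10.6 MHz.

61.85 MHz, 143.15 MHz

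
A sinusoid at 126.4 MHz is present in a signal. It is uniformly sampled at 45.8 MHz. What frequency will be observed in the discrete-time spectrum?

11 MHz

126.4 MHz mod fs = 34.8 MHz.
34.8 MHz > fs/2 = 22.9 MHz, folds to fs − 34.8 MHz = 11 MHz.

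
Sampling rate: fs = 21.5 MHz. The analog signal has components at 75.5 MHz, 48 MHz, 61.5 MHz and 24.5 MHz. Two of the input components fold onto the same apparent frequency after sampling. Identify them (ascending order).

24.5 MHz, 61.5 MHz

fs/2 = 10.75 MHz.
75.5 MHz mod fs = 11 MHz.
11 MHz > fs/2 = 10.75 MHz, folds to fs − 11 MHz = 10.5 MHz.
48 MHz mod fs = 5 MHz.
5 MHz ≤ fs/2 = 10.75 MHz, appears at 5 MHz.
61.5 MHz mod fs = 18.5 MHz.
18.5 MHz > fs/2 = 10.75 MHz, folds to fs − 18.5 MHz = 3 MHz.
24.5 MHz mod fs = 3 MHz.
3 MHz ≤ fs/2 = 10.75 MHz, appears at 3 MHz.
24.5 MHz and 61.5 MHz both map to 3 MHz.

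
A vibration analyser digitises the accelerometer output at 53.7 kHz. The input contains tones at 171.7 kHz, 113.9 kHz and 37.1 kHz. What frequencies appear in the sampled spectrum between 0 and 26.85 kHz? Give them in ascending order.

fs/2 = 26.85 kHz.
171.7 kHz mod fs = 10.6 kHz.
10.6 kHz ≤ fs/2 = 26.85 kHz, appears at 10.6 kHz.
113.9 kHz mod fs = 6.5 kHz.
6.5 kHz ≤ fs/2 = 26.85 kHz, appears at 6.5 kHz.
37.1 kHz > fs/2 = 26.85 kHz, folds to fs − 37.1 kHz = 16.6 kHz.
Distinct values: {6.5 kHz, 10.6 kHz, 16.6 kHz}.

6.5 kHz, 10.6 kHz, 16.6 kHz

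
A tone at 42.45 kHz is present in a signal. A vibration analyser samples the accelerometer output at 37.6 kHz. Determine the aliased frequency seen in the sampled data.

42.45 kHz mod fs = 4.85 kHz.
4.85 kHz ≤ fs/2 = 18.8 kHz, appears at 4.85 kHz.

4.85 kHz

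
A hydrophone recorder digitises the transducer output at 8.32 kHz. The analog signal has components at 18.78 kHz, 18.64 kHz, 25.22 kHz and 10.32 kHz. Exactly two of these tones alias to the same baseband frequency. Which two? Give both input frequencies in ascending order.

fs/2 = 4.16 kHz.
18.78 kHz mod fs = 2.14 kHz.
2.14 kHz ≤ fs/2 = 4.16 kHz, appears at 2.14 kHz.
18.64 kHz mod fs = 2 kHz.
2 kHz ≤ fs/2 = 4.16 kHz, appears at 2 kHz.
25.22 kHz mod fs = 0.26 kHz.
0.26 kHz ≤ fs/2 = 4.16 kHz, appears at 0.26 kHz.
10.32 kHz mod fs = 2 kHz.
2 kHz ≤ fs/2 = 4.16 kHz, appears at 2 kHz.
10.32 kHz and 18.64 kHz both map to 2 kHz.

10.32 kHz, 18.64 kHz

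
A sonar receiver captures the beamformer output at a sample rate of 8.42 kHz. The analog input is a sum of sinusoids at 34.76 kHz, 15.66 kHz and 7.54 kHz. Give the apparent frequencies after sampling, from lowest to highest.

0.88 kHz, 1.08 kHz, 1.18 kHz

fs/2 = 4.21 kHz.
34.76 kHz mod fs = 1.08 kHz.
1.08 kHz ≤ fs/2 = 4.21 kHz, appears at 1.08 kHz.
15.66 kHz mod fs = 7.24 kHz.
7.24 kHz > fs/2 = 4.21 kHz, folds to fs − 7.24 kHz = 1.18 kHz.
7.54 kHz > fs/2 = 4.21 kHz, folds to fs − 7.54 kHz = 0.88 kHz.
Distinct values: {0.88 kHz, 1.08 kHz, 1.18 kHz}.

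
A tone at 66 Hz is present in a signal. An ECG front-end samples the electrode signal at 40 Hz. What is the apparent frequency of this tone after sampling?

14 Hz

66 Hz mod fs = 26 Hz.
26 Hz > fs/2 = 20 Hz, folds to fs − 26 Hz = 14 Hz.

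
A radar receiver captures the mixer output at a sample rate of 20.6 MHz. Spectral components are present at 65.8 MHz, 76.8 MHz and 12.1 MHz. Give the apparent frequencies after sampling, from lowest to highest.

4 MHz, 5.6 MHz, 8.5 MHz

fs/2 = 10.3 MHz.
65.8 MHz mod fs = 4 MHz.
4 MHz ≤ fs/2 = 10.3 MHz, appears at 4 MHz.
76.8 MHz mod fs = 15 MHz.
15 MHz > fs/2 = 10.3 MHz, folds to fs − 15 MHz = 5.6 MHz.
12.1 MHz > fs/2 = 10.3 MHz, folds to fs − 12.1 MHz = 8.5 MHz.
Distinct values: {4 MHz, 5.6 MHz, 8.5 MHz}.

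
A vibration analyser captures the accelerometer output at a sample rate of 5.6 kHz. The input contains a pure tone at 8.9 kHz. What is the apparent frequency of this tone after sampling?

2.3 kHz

8.9 kHz mod fs = 3.3 kHz.
3.3 kHz > fs/2 = 2.8 kHz, folds to fs − 3.3 kHz = 2.3 kHz.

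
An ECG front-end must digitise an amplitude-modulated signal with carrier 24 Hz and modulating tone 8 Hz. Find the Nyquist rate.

AM sidebands sit at fc ± fm = 16 Hz and 32 Hz.
Highest-frequency component: 32 Hz.
Nyquist rate = 2 × 32 Hz = 64 Hz.

64 Hz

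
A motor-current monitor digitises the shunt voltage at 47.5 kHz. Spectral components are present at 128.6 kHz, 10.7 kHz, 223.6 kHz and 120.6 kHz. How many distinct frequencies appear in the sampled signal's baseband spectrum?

3

fs/2 = 23.75 kHz.
128.6 kHz mod fs = 33.6 kHz.
33.6 kHz > fs/2 = 23.75 kHz, folds to fs − 33.6 kHz = 13.9 kHz.
10.7 kHz ≤ fs/2 = 23.75 kHz, passes unchanged.
223.6 kHz mod fs = 33.6 kHz.
33.6 kHz > fs/2 = 23.75 kHz, folds to fs − 33.6 kHz = 13.9 kHz.
120.6 kHz mod fs = 25.6 kHz.
25.6 kHz > fs/2 = 23.75 kHz, folds to fs − 25.6 kHz = 21.9 kHz.
Distinct values: {10.7 kHz, 13.9 kHz, 21.9 kHz} → 3.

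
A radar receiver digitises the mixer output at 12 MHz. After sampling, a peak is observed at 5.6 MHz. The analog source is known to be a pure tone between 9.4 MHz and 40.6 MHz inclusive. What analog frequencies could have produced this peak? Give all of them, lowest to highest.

Frequencies that alias to 5.6 MHz are k·fs ± 5.6 MHz for integer k ≥ 0.
k=0: 5.6 MHz.
k=1: 6.4 MHz, 17.6 MHz.
k=2: 18.4 MHz, 29.6 MHz.
k=3: 30.4 MHz, 41.6 MHz.
k=4: 42.4 MHz, 53.6 MHz.
Within [9.4 MHz, 40.6 MHz]: 17.6 MHz, 18.4 MHz, 29.6 MHz, 30.4 MHz.

17.6 MHz, 18.4 MHz, 29.6 MHz, 30.4 MHz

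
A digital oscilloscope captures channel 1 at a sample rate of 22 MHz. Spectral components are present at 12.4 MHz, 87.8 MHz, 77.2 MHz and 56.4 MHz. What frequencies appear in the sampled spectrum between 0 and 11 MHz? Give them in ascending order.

fs/2 = 11 MHz.
12.4 MHz > fs/2 = 11 MHz, folds to fs − 12.4 MHz = 9.6 MHz.
87.8 MHz mod fs = 21.8 MHz.
21.8 MHz > fs/2 = 11 MHz, folds to fs − 21.8 MHz = 0.2 MHz.
77.2 MHz mod fs = 11.2 MHz.
11.2 MHz > fs/2 = 11 MHz, folds to fs − 11.2 MHz = 10.8 MHz.
56.4 MHz mod fs = 12.4 MHz.
12.4 MHz > fs/2 = 11 MHz, folds to fs − 12.4 MHz = 9.6 MHz.
Distinct values: {0.2 MHz, 9.6 MHz, 10.8 MHz}.

0.2 MHz, 9.6 MHz, 10.8 MHz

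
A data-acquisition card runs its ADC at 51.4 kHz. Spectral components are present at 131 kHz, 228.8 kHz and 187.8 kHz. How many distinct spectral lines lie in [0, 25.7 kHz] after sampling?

2

fs/2 = 25.7 kHz.
131 kHz mod fs = 28.2 kHz.
28.2 kHz > fs/2 = 25.7 kHz, folds to fs − 28.2 kHz = 23.2 kHz.
228.8 kHz mod fs = 23.2 kHz.
23.2 kHz ≤ fs/2 = 25.7 kHz, appears at 23.2 kHz.
187.8 kHz mod fs = 33.6 kHz.
33.6 kHz > fs/2 = 25.7 kHz, folds to fs − 33.6 kHz = 17.8 kHz.
Distinct values: {17.8 kHz, 23.2 kHz} → 2.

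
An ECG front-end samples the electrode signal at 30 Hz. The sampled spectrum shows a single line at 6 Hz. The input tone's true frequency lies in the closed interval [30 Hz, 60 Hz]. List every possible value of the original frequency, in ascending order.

Frequencies that alias to 6 Hz are k·fs ± 6 Hz for integer k ≥ 0.
k=0: 6 Hz.
k=1: 24 Hz, 36 Hz.
k=2: 54 Hz, 66 Hz.
k=3: 84 Hz, 96 Hz.
Within [30 Hz, 60 Hz]: 36 Hz, 54 Hz.

36 Hz, 54 Hz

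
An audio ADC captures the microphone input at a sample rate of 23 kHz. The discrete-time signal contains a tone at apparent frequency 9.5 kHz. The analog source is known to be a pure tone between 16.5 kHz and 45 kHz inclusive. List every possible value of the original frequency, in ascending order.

32.5 kHz, 36.5 kHz

Frequencies that alias to 9.5 kHz are k·fs ± 9.5 kHz for integer k ≥ 0.
k=0: 9.5 kHz.
k=1: 13.5 kHz, 32.5 kHz.
k=2: 36.5 kHz, 55.5 kHz.
k=3: 59.5 kHz, 78.5 kHz.
Within [16.5 kHz, 45 kHz]: 32.5 kHz, 36.5 kHz.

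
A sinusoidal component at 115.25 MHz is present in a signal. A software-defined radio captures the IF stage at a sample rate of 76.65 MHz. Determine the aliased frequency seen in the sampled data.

38.05 MHz

115.25 MHz mod fs = 38.6 MHz.
38.6 MHz > fs/2 = 38.325 MHz, folds to fs − 38.6 MHz = 38.05 MHz.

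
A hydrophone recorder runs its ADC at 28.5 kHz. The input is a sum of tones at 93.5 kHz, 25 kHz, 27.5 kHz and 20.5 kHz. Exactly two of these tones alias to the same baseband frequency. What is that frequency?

fs/2 = 14.25 kHz.
93.5 kHz mod fs = 8 kHz.
8 kHz ≤ fs/2 = 14.25 kHz, appears at 8 kHz.
25 kHz > fs/2 = 14.25 kHz, folds to fs − 25 kHz = 3.5 kHz.
27.5 kHz > fs/2 = 14.25 kHz, folds to fs − 27.5 kHz = 1 kHz.
20.5 kHz > fs/2 = 14.25 kHz, folds to fs − 20.5 kHz = 8 kHz.
20.5 kHz and 93.5 kHz both map to 8 kHz.

8 kHz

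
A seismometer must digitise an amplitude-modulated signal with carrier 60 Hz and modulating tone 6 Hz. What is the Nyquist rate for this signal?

132 Hz

AM sidebands sit at fc ± fm = 54 Hz and 66 Hz.
Highest-frequency component: 66 Hz.
Nyquist rate = 2 × 66 Hz = 132 Hz.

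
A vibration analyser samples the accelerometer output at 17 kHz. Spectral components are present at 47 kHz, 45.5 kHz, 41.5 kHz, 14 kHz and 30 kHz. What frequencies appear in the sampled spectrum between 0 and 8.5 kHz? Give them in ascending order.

fs/2 = 8.5 kHz.
47 kHz mod fs = 13 kHz.
13 kHz > fs/2 = 8.5 kHz, folds to fs − 13 kHz = 4 kHz.
45.5 kHz mod fs = 11.5 kHz.
11.5 kHz > fs/2 = 8.5 kHz, folds to fs − 11.5 kHz = 5.5 kHz.
41.5 kHz mod fs = 7.5 kHz.
7.5 kHz ≤ fs/2 = 8.5 kHz, appears at 7.5 kHz.
14 kHz > fs/2 = 8.5 kHz, folds to fs − 14 kHz = 3 kHz.
30 kHz mod fs = 13 kHz.
13 kHz > fs/2 = 8.5 kHz, folds to fs − 13 kHz = 4 kHz.
Distinct values: {3 kHz, 4 kHz, 5.5 kHz, 7.5 kHz}.

3 kHz, 4 kHz, 5.5 kHz, 7.5 kHz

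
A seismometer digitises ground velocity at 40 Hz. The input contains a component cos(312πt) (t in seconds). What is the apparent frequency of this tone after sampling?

ω = 312π rad/s → f = ω/(2π) = 156 Hz.
156 Hz mod fs = 36 Hz.
36 Hz > fs/2 = 20 Hz, folds to fs − 36 Hz = 4 Hz.

4 Hz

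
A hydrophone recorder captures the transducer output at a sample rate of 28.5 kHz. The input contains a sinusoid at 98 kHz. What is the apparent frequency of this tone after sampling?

98 kHz mod fs = 12.5 kHz.
12.5 kHz ≤ fs/2 = 14.25 kHz, appears at 12.5 kHz.

12.5 kHz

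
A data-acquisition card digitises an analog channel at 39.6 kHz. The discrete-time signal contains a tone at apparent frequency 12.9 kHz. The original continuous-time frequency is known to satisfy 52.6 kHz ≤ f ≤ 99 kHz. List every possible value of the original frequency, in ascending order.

Frequencies that alias to 12.9 kHz are k·fs ± 12.9 kHz for integer k ≥ 0.
k=0: 12.9 kHz.
k=1: 26.7 kHz, 52.5 kHz.
k=2: 66.3 kHz, 92.1 kHz.
k=3: 105.9 kHz, 131.7 kHz.
Within [52.6 kHz, 99 kHz]: 66.3 kHz, 92.1 kHz.

66.3 kHz, 92.1 kHz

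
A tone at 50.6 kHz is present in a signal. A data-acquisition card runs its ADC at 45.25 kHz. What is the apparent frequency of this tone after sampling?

5.35 kHz

50.6 kHz mod fs = 5.35 kHz.
5.35 kHz ≤ fs/2 = 22.625 kHz, appears at 5.35 kHz.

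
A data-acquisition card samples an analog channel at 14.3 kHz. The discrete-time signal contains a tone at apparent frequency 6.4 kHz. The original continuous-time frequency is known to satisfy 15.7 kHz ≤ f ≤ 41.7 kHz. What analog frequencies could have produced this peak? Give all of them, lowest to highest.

20.7 kHz, 22.2 kHz, 35 kHz, 36.5 kHz

Frequencies that alias to 6.4 kHz are k·fs ± 6.4 kHz for integer k ≥ 0.
k=0: 6.4 kHz.
k=1: 7.9 kHz, 20.7 kHz.
k=2: 22.2 kHz, 35 kHz.
k=3: 36.5 kHz, 49.3 kHz.
k=4: 50.8 kHz, 63.6 kHz.
Within [15.7 kHz, 41.7 kHz]: 20.7 kHz, 22.2 kHz, 35 kHz, 36.5 kHz.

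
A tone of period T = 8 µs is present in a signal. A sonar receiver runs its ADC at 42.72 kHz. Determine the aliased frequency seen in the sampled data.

T = 8 µs → f = 1/T = 125 kHz.
125 kHz mod fs = 39.56 kHz.
39.56 kHz > fs/2 = 21.36 kHz, folds to fs − 39.56 kHz = 3.16 kHz.

3.16 kHz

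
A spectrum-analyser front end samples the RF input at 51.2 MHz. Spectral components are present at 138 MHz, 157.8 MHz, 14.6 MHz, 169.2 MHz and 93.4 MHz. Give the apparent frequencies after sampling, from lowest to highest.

fs/2 = 25.6 MHz.
138 MHz mod fs = 35.6 MHz.
35.6 MHz > fs/2 = 25.6 MHz, folds to fs − 35.6 MHz = 15.6 MHz.
157.8 MHz mod fs = 4.2 MHz.
4.2 MHz ≤ fs/2 = 25.6 MHz, appears at 4.2 MHz.
14.6 MHz ≤ fs/2 = 25.6 MHz, passes unchanged.
169.2 MHz mod fs = 15.6 MHz.
15.6 MHz ≤ fs/2 = 25.6 MHz, appears at 15.6 MHz.
93.4 MHz mod fs = 42.2 MHz.
42.2 MHz > fs/2 = 25.6 MHz, folds to fs − 42.2 MHz = 9 MHz.
Distinct values: {4.2 MHz, 9 MHz, 14.6 MHz, 15.6 MHz}.

4.2 MHz, 9 MHz, 14.6 MHz, 15.6 MHz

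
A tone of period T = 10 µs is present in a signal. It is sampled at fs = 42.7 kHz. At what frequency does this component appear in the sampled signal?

14.6 kHz

T = 10 µs → f = 1/T = 100 kHz.
100 kHz mod fs = 14.6 kHz.
14.6 kHz ≤ fs/2 = 21.35 kHz, appears at 14.6 kHz.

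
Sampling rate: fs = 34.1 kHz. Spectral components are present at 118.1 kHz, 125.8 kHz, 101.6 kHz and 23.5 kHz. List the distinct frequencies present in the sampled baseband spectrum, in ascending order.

fs/2 = 17.05 kHz.
118.1 kHz mod fs = 15.8 kHz.
15.8 kHz ≤ fs/2 = 17.05 kHz, appears at 15.8 kHz.
125.8 kHz mod fs = 23.5 kHz.
23.5 kHz > fs/2 = 17.05 kHz, folds to fs − 23.5 kHz = 10.6 kHz.
101.6 kHz mod fs = 33.4 kHz.
33.4 kHz > fs/2 = 17.05 kHz, folds to fs − 33.4 kHz = 0.7 kHz.
23.5 kHz > fs/2 = 17.05 kHz, folds to fs − 23.5 kHz = 10.6 kHz.
Distinct values: {0.7 kHz, 10.6 kHz, 15.8 kHz}.

0.7 kHz, 10.6 kHz, 15.8 kHz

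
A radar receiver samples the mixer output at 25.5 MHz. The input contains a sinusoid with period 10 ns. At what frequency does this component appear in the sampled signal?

T = 10 ns → f = 1/T = 100 MHz.
100 MHz mod fs = 23.5 MHz.
23.5 MHz > fs/2 = 12.75 MHz, folds to fs − 23.5 MHz = 2 MHz.

2 MHz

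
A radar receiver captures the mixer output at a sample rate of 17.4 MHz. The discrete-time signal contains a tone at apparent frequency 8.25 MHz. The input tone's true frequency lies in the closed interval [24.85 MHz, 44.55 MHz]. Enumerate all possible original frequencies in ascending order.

Frequencies that alias to 8.25 MHz are k·fs ± 8.25 MHz for integer k ≥ 0.
k=0: 8.25 MHz.
k=1: 9.15 MHz, 25.65 MHz.
k=2: 26.55 MHz, 43.05 MHz.
k=3: 43.95 MHz, 60.45 MHz.
k=4: 61.35 MHz, 77.85 MHz.
Within [24.85 MHz, 44.55 MHz]: 25.65 MHz, 26.55 MHz, 43.05 MHz, 43.95 MHz.

25.65 MHz, 26.55 MHz, 43.05 MHz, 43.95 MHz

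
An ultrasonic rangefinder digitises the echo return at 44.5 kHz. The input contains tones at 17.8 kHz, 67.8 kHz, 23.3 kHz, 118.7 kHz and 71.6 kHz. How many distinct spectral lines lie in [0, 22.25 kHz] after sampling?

fs/2 = 22.25 kHz.
17.8 kHz ≤ fs/2 = 22.25 kHz, passes unchanged.
67.8 kHz mod fs = 23.3 kHz.
23.3 kHz > fs/2 = 22.25 kHz, folds to fs − 23.3 kHz = 21.2 kHz.
23.3 kHz > fs/2 = 22.25 kHz, folds to fs − 23.3 kHz = 21.2 kHz.
118.7 kHz mod fs = 29.7 kHz.
29.7 kHz > fs/2 = 22.25 kHz, folds to fs − 29.7 kHz = 14.8 kHz.
71.6 kHz mod fs = 27.1 kHz.
27.1 kHz > fs/2 = 22.25 kHz, folds to fs − 27.1 kHz = 17.4 kHz.
Distinct values: {14.8 kHz, 17.4 kHz, 17.8 kHz, 21.2 kHz} → 4.

4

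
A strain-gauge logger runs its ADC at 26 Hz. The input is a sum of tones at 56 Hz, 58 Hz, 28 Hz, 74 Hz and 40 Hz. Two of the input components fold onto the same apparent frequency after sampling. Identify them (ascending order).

fs/2 = 13 Hz.
56 Hz mod fs = 4 Hz.
4 Hz ≤ fs/2 = 13 Hz, appears at 4 Hz.
58 Hz mod fs = 6 Hz.
6 Hz ≤ fs/2 = 13 Hz, appears at 6 Hz.
28 Hz mod fs = 2 Hz.
2 Hz ≤ fs/2 = 13 Hz, appears at 2 Hz.
74 Hz mod fs = 22 Hz.
22 Hz > fs/2 = 13 Hz, folds to fs − 22 Hz = 4 Hz.
40 Hz mod fs = 14 Hz.
14 Hz > fs/2 = 13 Hz, folds to fs − 14 Hz = 12 Hz.
56 Hz and 74 Hz both map to 4 Hz.

56 Hz, 74 Hz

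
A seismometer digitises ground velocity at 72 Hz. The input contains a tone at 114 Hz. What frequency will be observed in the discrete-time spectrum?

114 Hz mod fs = 42 Hz.
42 Hz > fs/2 = 36 Hz, folds to fs − 42 Hz = 30 Hz.

30 Hz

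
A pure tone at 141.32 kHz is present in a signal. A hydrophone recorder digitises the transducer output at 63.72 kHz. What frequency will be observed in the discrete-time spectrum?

141.32 kHz mod fs = 13.88 kHz.
13.88 kHz ≤ fs/2 = 31.86 kHz, appears at 13.88 kHz.

13.88 kHz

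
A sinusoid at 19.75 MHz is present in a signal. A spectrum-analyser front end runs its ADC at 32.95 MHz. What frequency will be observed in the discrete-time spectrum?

13.2 MHz

19.75 MHz > fs/2 = 16.475 MHz, folds to fs − 19.75 MHz = 13.2 MHz.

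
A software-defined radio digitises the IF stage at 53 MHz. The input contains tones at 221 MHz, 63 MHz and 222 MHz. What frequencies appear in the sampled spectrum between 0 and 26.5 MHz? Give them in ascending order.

9 MHz, 10 MHz

fs/2 = 26.5 MHz.
221 MHz mod fs = 9 MHz.
9 MHz ≤ fs/2 = 26.5 MHz, appears at 9 MHz.
63 MHz mod fs = 10 MHz.
10 MHz ≤ fs/2 = 26.5 MHz, appears at 10 MHz.
222 MHz mod fs = 10 MHz.
10 MHz ≤ fs/2 = 26.5 MHz, appears at 10 MHz.
Distinct values: {9 MHz, 10 MHz}.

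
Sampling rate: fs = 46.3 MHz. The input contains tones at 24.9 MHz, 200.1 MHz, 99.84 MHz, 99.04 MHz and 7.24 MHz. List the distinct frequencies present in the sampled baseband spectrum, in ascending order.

fs/2 = 23.15 MHz.
24.9 MHz > fs/2 = 23.15 MHz, folds to fs − 24.9 MHz = 21.4 MHz.
200.1 MHz mod fs = 14.9 MHz.
14.9 MHz ≤ fs/2 = 23.15 MHz, appears at 14.9 MHz.
99.84 MHz mod fs = 7.24 MHz.
7.24 MHz ≤ fs/2 = 23.15 MHz, appears at 7.24 MHz.
99.04 MHz mod fs = 6.44 MHz.
6.44 MHz ≤ fs/2 = 23.15 MHz, appears at 6.44 MHz.
7.24 MHz ≤ fs/2 = 23.15 MHz, passes unchanged.
Distinct values: {6.44 MHz, 7.24 MHz, 14.9 MHz, 21.4 MHz}.

6.44 MHz, 7.24 MHz, 14.9 MHz, 21.4 MHz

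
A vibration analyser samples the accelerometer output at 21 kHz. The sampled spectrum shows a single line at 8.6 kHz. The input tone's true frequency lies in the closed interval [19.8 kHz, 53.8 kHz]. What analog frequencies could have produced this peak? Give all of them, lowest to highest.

29.6 kHz, 33.4 kHz, 50.6 kHz

Frequencies that alias to 8.6 kHz are k·fs ± 8.6 kHz for integer k ≥ 0.
k=0: 8.6 kHz.
k=1: 12.4 kHz, 29.6 kHz.
k=2: 33.4 kHz, 50.6 kHz.
k=3: 54.4 kHz, 71.6 kHz.
Within [19.8 kHz, 53.8 kHz]: 29.6 kHz, 33.4 kHz, 50.6 kHz.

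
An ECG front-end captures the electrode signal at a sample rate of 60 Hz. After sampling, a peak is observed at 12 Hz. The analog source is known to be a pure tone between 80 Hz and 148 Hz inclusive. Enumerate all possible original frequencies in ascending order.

Frequencies that alias to 12 Hz are k·fs ± 12 Hz for integer k ≥ 0.
k=0: 12 Hz.
k=1: 48 Hz, 72 Hz.
k=2: 108 Hz, 132 Hz.
k=3: 168 Hz, 192 Hz.
Within [80 Hz, 148 Hz]: 108 Hz, 132 Hz.

108 Hz, 132 Hz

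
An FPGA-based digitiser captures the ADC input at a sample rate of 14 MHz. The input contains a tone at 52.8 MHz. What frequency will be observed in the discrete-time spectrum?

3.2 MHz

52.8 MHz mod fs = 10.8 MHz.
10.8 MHz > fs/2 = 7 MHz, folds to fs − 10.8 MHz = 3.2 MHz.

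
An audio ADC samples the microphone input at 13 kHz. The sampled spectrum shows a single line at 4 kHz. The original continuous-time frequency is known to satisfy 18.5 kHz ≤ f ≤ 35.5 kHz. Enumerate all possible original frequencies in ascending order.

Frequencies that alias to 4 kHz are k·fs ± 4 kHz for integer k ≥ 0.
k=0: 4 kHz.
k=1: 9 kHz, 17 kHz.
k=2: 22 kHz, 30 kHz.
k=3: 35 kHz, 43 kHz.
k=4: 48 kHz, 56 kHz.
Within [18.5 kHz, 35.5 kHz]: 22 kHz, 30 kHz, 35 kHz.

22 kHz, 30 kHz, 35 kHz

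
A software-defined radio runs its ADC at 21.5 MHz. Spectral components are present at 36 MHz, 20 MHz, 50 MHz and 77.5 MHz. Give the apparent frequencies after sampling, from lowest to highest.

1.5 MHz, 7 MHz, 8.5 MHz

fs/2 = 10.75 MHz.
36 MHz mod fs = 14.5 MHz.
14.5 MHz > fs/2 = 10.75 MHz, folds to fs − 14.5 MHz = 7 MHz.
20 MHz > fs/2 = 10.75 MHz, folds to fs − 20 MHz = 1.5 MHz.
50 MHz mod fs = 7 MHz.
7 MHz ≤ fs/2 = 10.75 MHz, appears at 7 MHz.
77.5 MHz mod fs = 13 MHz.
13 MHz > fs/2 = 10.75 MHz, folds to fs − 13 MHz = 8.5 MHz.
Distinct values: {1.5 MHz, 7 MHz, 8.5 MHz}.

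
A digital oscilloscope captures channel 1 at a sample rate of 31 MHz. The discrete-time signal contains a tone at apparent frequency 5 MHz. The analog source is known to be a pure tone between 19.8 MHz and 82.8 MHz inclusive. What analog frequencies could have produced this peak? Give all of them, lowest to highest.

Frequencies that alias to 5 MHz are k·fs ± 5 MHz for integer k ≥ 0.
k=0: 5 MHz.
k=1: 26 MHz, 36 MHz.
k=2: 57 MHz, 67 MHz.
k=3: 88 MHz, 98 MHz.
Within [19.8 MHz, 82.8 MHz]: 26 MHz, 36 MHz, 57 MHz, 67 MHz.

26 MHz, 36 MHz, 57 MHz, 67 MHz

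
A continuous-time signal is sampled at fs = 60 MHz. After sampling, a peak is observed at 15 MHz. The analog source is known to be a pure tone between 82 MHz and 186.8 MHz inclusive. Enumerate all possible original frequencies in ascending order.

Frequencies that alias to 15 MHz are k·fs ± 15 MHz for integer k ≥ 0.
k=0: 15 MHz.
k=1: 45 MHz, 75 MHz.
k=2: 105 MHz, 135 MHz.
k=3: 165 MHz, 195 MHz.
k=4: 225 MHz, 255 MHz.
Within [82 MHz, 186.8 MHz]: 105 MHz, 135 MHz, 165 MHz.

105 MHz, 135 MHz, 165 MHz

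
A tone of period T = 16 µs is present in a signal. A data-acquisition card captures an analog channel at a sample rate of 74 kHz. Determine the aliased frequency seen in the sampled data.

11.5 kHz

T = 16 µs → f = 1/T = 62.5 kHz.
62.5 kHz > fs/2 = 37 kHz, folds to fs − 62.5 kHz = 11.5 kHz.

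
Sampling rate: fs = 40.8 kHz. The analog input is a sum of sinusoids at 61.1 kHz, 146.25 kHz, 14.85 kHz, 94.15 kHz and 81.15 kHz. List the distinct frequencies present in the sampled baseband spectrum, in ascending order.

0.45 kHz, 12.55 kHz, 14.85 kHz, 16.95 kHz, 20.3 kHz

fs/2 = 20.4 kHz.
61.1 kHz mod fs = 20.3 kHz.
20.3 kHz ≤ fs/2 = 20.4 kHz, appears at 20.3 kHz.
146.25 kHz mod fs = 23.85 kHz.
23.85 kHz > fs/2 = 20.4 kHz, folds to fs − 23.85 kHz = 16.95 kHz.
14.85 kHz ≤ fs/2 = 20.4 kHz, passes unchanged.
94.15 kHz mod fs = 12.55 kHz.
12.55 kHz ≤ fs/2 = 20.4 kHz, appears at 12.55 kHz.
81.15 kHz mod fs = 40.35 kHz.
40.35 kHz > fs/2 = 20.4 kHz, folds to fs − 40.35 kHz = 0.45 kHz.
Distinct values: {0.45 kHz, 12.55 kHz, 14.85 kHz, 16.95 kHz, 20.3 kHz}.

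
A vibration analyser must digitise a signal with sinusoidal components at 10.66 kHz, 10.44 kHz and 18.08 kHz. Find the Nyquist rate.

Highest-frequency component: 18.08 kHz.
Nyquist rate = 2 × 18.08 kHz = 36.16 kHz.

36.16 kHz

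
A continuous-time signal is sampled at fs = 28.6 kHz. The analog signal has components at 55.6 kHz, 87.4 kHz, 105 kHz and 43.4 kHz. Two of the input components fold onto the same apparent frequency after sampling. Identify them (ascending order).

55.6 kHz, 87.4 kHz

fs/2 = 14.3 kHz.
55.6 kHz mod fs = 27 kHz.
27 kHz > fs/2 = 14.3 kHz, folds to fs − 27 kHz = 1.6 kHz.
87.4 kHz mod fs = 1.6 kHz.
1.6 kHz ≤ fs/2 = 14.3 kHz, appears at 1.6 kHz.
105 kHz mod fs = 19.2 kHz.
19.2 kHz > fs/2 = 14.3 kHz, folds to fs − 19.2 kHz = 9.4 kHz.
43.4 kHz mod fs = 14.8 kHz.
14.8 kHz > fs/2 = 14.3 kHz, folds to fs − 14.8 kHz = 13.8 kHz.
55.6 kHz and 87.4 kHz both map to 1.6 kHz.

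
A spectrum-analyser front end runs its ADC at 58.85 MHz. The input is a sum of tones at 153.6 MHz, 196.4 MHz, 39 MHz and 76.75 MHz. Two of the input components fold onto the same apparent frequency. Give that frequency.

19.85 MHz

fs/2 = 29.425 MHz.
153.6 MHz mod fs = 35.9 MHz.
35.9 MHz > fs/2 = 29.425 MHz, folds to fs − 35.9 MHz = 22.95 MHz.
196.4 MHz mod fs = 19.85 MHz.
19.85 MHz ≤ fs/2 = 29.425 MHz, appears at 19.85 MHz.
39 MHz > fs/2 = 29.425 MHz, folds to fs − 39 MHz = 19.85 MHz.
76.75 MHz mod fs = 17.9 MHz.
17.9 MHz ≤ fs/2 = 29.425 MHz, appears at 17.9 MHz.
39 MHz and 196.4 MHz both map to 19.85 MHz.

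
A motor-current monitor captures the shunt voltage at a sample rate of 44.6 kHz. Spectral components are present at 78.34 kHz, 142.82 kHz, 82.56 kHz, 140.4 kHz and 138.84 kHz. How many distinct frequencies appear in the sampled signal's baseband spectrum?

5

fs/2 = 22.3 kHz.
78.34 kHz mod fs = 33.74 kHz.
33.74 kHz > fs/2 = 22.3 kHz, folds to fs − 33.74 kHz = 10.86 kHz.
142.82 kHz mod fs = 9.02 kHz.
9.02 kHz ≤ fs/2 = 22.3 kHz, appears at 9.02 kHz.
82.56 kHz mod fs = 37.96 kHz.
37.96 kHz > fs/2 = 22.3 kHz, folds to fs − 37.96 kHz = 6.64 kHz.
140.4 kHz mod fs = 6.6 kHz.
6.6 kHz ≤ fs/2 = 22.3 kHz, appears at 6.6 kHz.
138.84 kHz mod fs = 5.04 kHz.
5.04 kHz ≤ fs/2 = 22.3 kHz, appears at 5.04 kHz.
Distinct values: {5.04 kHz, 6.6 kHz, 6.64 kHz, 9.02 kHz, 10.86 kHz} → 5.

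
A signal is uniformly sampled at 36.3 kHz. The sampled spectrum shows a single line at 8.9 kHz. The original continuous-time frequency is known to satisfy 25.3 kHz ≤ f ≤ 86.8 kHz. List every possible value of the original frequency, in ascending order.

Frequencies that alias to 8.9 kHz are k·fs ± 8.9 kHz for integer k ≥ 0.
k=0: 8.9 kHz.
k=1: 27.4 kHz, 45.2 kHz.
k=2: 63.7 kHz, 81.5 kHz.
k=3: 100 kHz, 117.8 kHz.
Within [25.3 kHz, 86.8 kHz]: 27.4 kHz, 45.2 kHz, 63.7 kHz, 81.5 kHz.

27.4 kHz, 45.2 kHz, 63.7 kHz, 81.5 kHz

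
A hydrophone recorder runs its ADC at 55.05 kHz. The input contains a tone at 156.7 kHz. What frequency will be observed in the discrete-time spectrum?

8.45 kHz

156.7 kHz mod fs = 46.6 kHz.
46.6 kHz > fs/2 = 27.525 kHz, folds to fs − 46.6 kHz = 8.45 kHz.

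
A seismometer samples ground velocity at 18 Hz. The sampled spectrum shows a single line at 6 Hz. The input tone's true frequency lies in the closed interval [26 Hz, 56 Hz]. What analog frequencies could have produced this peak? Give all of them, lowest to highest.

30 Hz, 42 Hz, 48 Hz

Frequencies that alias to 6 Hz are k·fs ± 6 Hz for integer k ≥ 0.
k=0: 6 Hz.
k=1: 12 Hz, 24 Hz.
k=2: 30 Hz, 42 Hz.
k=3: 48 Hz, 60 Hz.
k=4: 66 Hz, 78 Hz.
Within [26 Hz, 56 Hz]: 30 Hz, 42 Hz, 48 Hz.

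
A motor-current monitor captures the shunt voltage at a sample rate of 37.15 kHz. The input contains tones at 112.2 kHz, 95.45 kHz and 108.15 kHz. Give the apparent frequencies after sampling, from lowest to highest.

fs/2 = 18.575 kHz.
112.2 kHz mod fs = 0.75 kHz.
0.75 kHz ≤ fs/2 = 18.575 kHz, appears at 0.75 kHz.
95.45 kHz mod fs = 21.15 kHz.
21.15 kHz > fs/2 = 18.575 kHz, folds to fs − 21.15 kHz = 16 kHz.
108.15 kHz mod fs = 33.85 kHz.
33.85 kHz > fs/2 = 18.575 kHz, folds to fs − 33.85 kHz = 3.3 kHz.
Distinct values: {0.75 kHz, 3.3 kHz, 16 kHz}.

0.75 kHz, 3.3 kHz, 16 kHz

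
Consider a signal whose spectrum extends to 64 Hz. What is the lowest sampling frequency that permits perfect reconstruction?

128 Hz

Nyquist rate = 2 × 64 Hz = 128 Hz.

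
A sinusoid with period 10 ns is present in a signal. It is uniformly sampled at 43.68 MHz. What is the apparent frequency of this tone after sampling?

12.64 MHz

T = 10 ns → f = 1/T = 100 MHz.
100 MHz mod fs = 12.64 MHz.
12.64 MHz ≤ fs/2 = 21.84 MHz, appears at 12.64 MHz.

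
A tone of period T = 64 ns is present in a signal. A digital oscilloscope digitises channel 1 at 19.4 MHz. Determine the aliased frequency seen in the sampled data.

T = 64 ns → f = 1/T = 15.625 MHz.
15.625 MHz > fs/2 = 9.7 MHz, folds to fs − 15.625 MHz = 3.775 MHz.

3.775 MHz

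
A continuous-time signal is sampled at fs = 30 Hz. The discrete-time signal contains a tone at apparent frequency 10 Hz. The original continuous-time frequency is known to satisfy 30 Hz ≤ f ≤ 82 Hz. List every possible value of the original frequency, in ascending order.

40 Hz, 50 Hz, 70 Hz, 80 Hz

Frequencies that alias to 10 Hz are k·fs ± 10 Hz for integer k ≥ 0.
k=0: 10 Hz.
k=1: 20 Hz, 40 Hz.
k=2: 50 Hz, 70 Hz.
k=3: 80 Hz, 100 Hz.
k=4: 110 Hz, 130 Hz.
Within [30 Hz, 82 Hz]: 40 Hz, 50 Hz, 70 Hz, 80 Hz.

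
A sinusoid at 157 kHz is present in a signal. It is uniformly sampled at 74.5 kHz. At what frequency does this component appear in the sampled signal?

8 kHz

157 kHz mod fs = 8 kHz.
8 kHz ≤ fs/2 = 37.25 kHz, appears at 8 kHz.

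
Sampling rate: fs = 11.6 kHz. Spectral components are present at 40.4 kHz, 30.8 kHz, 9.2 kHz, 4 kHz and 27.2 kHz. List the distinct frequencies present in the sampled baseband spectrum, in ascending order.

fs/2 = 5.8 kHz.
40.4 kHz mod fs = 5.6 kHz.
5.6 kHz ≤ fs/2 = 5.8 kHz, appears at 5.6 kHz.
30.8 kHz mod fs = 7.6 kHz.
7.6 kHz > fs/2 = 5.8 kHz, folds to fs − 7.6 kHz = 4 kHz.
9.2 kHz > fs/2 = 5.8 kHz, folds to fs − 9.2 kHz = 2.4 kHz.
4 kHz ≤ fs/2 = 5.8 kHz, passes unchanged.
27.2 kHz mod fs = 4 kHz.
4 kHz ≤ fs/2 = 5.8 kHz, appears at 4 kHz.
Distinct values: {2.4 kHz, 4 kHz, 5.6 kHz}.

2.4 kHz, 4 kHz, 5.6 kHz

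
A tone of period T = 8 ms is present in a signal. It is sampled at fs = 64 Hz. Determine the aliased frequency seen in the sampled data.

T = 8 ms → f = 1/T = 125 Hz.
125 Hz mod fs = 61 Hz.
61 Hz > fs/2 = 32 Hz, folds to fs − 61 Hz = 3 Hz.

3 Hz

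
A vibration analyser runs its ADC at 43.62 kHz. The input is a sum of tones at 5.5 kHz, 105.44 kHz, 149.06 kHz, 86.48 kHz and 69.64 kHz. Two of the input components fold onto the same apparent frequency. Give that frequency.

18.2 kHz

fs/2 = 21.81 kHz.
5.5 kHz ≤ fs/2 = 21.81 kHz, passes unchanged.
105.44 kHz mod fs = 18.2 kHz.
18.2 kHz ≤ fs/2 = 21.81 kHz, appears at 18.2 kHz.
149.06 kHz mod fs = 18.2 kHz.
18.2 kHz ≤ fs/2 = 21.81 kHz, appears at 18.2 kHz.
86.48 kHz mod fs = 42.86 kHz.
42.86 kHz > fs/2 = 21.81 kHz, folds to fs − 42.86 kHz = 0.76 kHz.
69.64 kHz mod fs = 26.02 kHz.
26.02 kHz > fs/2 = 21.81 kHz, folds to fs − 26.02 kHz = 17.6 kHz.
105.44 kHz and 149.06 kHz both map to 18.2 kHz.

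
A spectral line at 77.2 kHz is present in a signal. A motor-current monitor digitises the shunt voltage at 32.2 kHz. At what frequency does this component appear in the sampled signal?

77.2 kHz mod fs = 12.8 kHz.
12.8 kHz ≤ fs/2 = 16.1 kHz, appears at 12.8 kHz.

12.8 kHz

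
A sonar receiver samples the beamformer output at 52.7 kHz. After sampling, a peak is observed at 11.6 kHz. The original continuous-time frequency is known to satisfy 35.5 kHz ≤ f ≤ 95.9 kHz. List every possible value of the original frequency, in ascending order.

41.1 kHz, 64.3 kHz, 93.8 kHz

Frequencies that alias to 11.6 kHz are k·fs ± 11.6 kHz for integer k ≥ 0.
k=0: 11.6 kHz.
k=1: 41.1 kHz, 64.3 kHz.
k=2: 93.8 kHz, 117 kHz.
k=3: 146.5 kHz, 169.7 kHz.
Within [35.5 kHz, 95.9 kHz]: 41.1 kHz, 64.3 kHz, 93.8 kHz.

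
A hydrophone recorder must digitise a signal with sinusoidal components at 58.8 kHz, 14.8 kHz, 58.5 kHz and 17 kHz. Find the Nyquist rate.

117.6 kHz

Highest-frequency component: 58.8 kHz.
Nyquist rate = 2 × 58.8 kHz = 117.6 kHz.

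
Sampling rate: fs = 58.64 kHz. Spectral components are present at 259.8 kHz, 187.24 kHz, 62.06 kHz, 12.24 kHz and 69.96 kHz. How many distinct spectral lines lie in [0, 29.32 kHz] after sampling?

4

fs/2 = 29.32 kHz.
259.8 kHz mod fs = 25.24 kHz.
25.24 kHz ≤ fs/2 = 29.32 kHz, appears at 25.24 kHz.
187.24 kHz mod fs = 11.32 kHz.
11.32 kHz ≤ fs/2 = 29.32 kHz, appears at 11.32 kHz.
62.06 kHz mod fs = 3.42 kHz.
3.42 kHz ≤ fs/2 = 29.32 kHz, appears at 3.42 kHz.
12.24 kHz ≤ fs/2 = 29.32 kHz, passes unchanged.
69.96 kHz mod fs = 11.32 kHz.
11.32 kHz ≤ fs/2 = 29.32 kHz, appears at 11.32 kHz.
Distinct values: {3.42 kHz, 11.32 kHz, 12.24 kHz, 25.24 kHz} → 4.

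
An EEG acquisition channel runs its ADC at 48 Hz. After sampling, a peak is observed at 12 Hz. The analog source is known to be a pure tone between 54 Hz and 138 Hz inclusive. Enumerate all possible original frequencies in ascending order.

Frequencies that alias to 12 Hz are k·fs ± 12 Hz for integer k ≥ 0.
k=0: 12 Hz.
k=1: 36 Hz, 60 Hz.
k=2: 84 Hz, 108 Hz.
k=3: 132 Hz, 156 Hz.
k=4: 180 Hz, 204 Hz.
Within [54 Hz, 138 Hz]: 60 Hz, 84 Hz, 108 Hz, 132 Hz.

60 Hz, 84 Hz, 108 Hz, 132 Hz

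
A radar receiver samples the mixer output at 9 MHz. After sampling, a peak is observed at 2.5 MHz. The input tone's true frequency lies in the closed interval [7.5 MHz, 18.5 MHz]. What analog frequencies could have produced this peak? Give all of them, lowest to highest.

11.5 MHz, 15.5 MHz

Frequencies that alias to 2.5 MHz are k·fs ± 2.5 MHz for integer k ≥ 0.
k=0: 2.5 MHz.
k=1: 6.5 MHz, 11.5 MHz.
k=2: 15.5 MHz, 20.5 MHz.
k=3: 24.5 MHz, 29.5 MHz.
Within [7.5 MHz, 18.5 MHz]: 11.5 MHz, 15.5 MHz.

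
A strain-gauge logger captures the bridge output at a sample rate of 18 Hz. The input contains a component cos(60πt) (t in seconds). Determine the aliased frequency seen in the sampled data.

ω = 60π rad/s → f = ω/(2π) = 30 Hz.
30 Hz mod fs = 12 Hz.
12 Hz > fs/2 = 9 Hz, folds to fs − 12 Hz = 6 Hz.

6 Hz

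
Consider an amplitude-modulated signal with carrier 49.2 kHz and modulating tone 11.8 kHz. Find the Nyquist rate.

122 kHz

AM sidebands sit at fc ± fm = 37.4 kHz and 61 kHz.
Highest-frequency component: 61 kHz.
Nyquist rate = 2 × 61 kHz = 122 kHz.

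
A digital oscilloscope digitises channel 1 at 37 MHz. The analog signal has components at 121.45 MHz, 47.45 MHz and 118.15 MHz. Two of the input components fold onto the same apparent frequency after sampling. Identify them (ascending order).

fs/2 = 18.5 MHz.
121.45 MHz mod fs = 10.45 MHz.
10.45 MHz ≤ fs/2 = 18.5 MHz, appears at 10.45 MHz.
47.45 MHz mod fs = 10.45 MHz.
10.45 MHz ≤ fs/2 = 18.5 MHz, appears at 10.45 MHz.
118.15 MHz mod fs = 7.15 MHz.
7.15 MHz ≤ fs/2 = 18.5 MHz, appears at 7.15 MHz.
47.45 MHz and 121.45 MHz both map to 10.45 MHz.

47.45 MHz, 121.45 MHz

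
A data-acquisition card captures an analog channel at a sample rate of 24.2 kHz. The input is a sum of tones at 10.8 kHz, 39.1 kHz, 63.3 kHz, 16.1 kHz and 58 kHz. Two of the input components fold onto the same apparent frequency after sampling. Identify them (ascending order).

39.1 kHz, 63.3 kHz

fs/2 = 12.1 kHz.
10.8 kHz ≤ fs/2 = 12.1 kHz, passes unchanged.
39.1 kHz mod fs = 14.9 kHz.
14.9 kHz > fs/2 = 12.1 kHz, folds to fs − 14.9 kHz = 9.3 kHz.
63.3 kHz mod fs = 14.9 kHz.
14.9 kHz > fs/2 = 12.1 kHz, folds to fs − 14.9 kHz = 9.3 kHz.
16.1 kHz > fs/2 = 12.1 kHz, folds to fs − 16.1 kHz = 8.1 kHz.
58 kHz mod fs = 9.6 kHz.
9.6 kHz ≤ fs/2 = 12.1 kHz, appears at 9.6 kHz.
39.1 kHz and 63.3 kHz both map to 9.3 kHz.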